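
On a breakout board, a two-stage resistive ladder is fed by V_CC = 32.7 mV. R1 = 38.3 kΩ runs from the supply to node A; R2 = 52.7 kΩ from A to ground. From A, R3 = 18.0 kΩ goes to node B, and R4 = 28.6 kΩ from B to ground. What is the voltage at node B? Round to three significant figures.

The second stage (R3 + R4 = 46.60 kΩ) loads node A in parallel with R2.
Effective lower resistance at A: R2 ‖ 46.60 = 24.73 kΩ.
First divider: V_A = V_CC · 24.73/(38.3 + 24.73) = 12.83 mV.
V_B = V_A × 0.6137 = 7.874 mV.

V_B ≈ 7.87 mV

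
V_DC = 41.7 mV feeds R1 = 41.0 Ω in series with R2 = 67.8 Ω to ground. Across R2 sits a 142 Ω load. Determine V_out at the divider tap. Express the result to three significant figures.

V_out ≈ 22.0 mV

The load sits in parallel with R2, giving an effective lower resistance R2' = R2·R_L/(R2+R_L) = 45.89 Ω.
Now apply the divider: V_out = 41.7 × 0.5281 = 22.02 mV.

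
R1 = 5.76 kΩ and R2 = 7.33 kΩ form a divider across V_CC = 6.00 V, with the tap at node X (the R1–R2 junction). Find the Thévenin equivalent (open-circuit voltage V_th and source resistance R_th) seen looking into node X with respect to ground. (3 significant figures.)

V_th ≈ 3.36 V, R_th ≈ 3.23 kΩ

V_th is the unloaded tap voltage: V_CC · R2/(R1+R2) = 6.00 × 0.5600 = 3.360 V.
With V_CC suppressed (replaced by a short), R_th = R1 ‖ R2 = (5.760 × 7.33)/(5.760 + 7.33) = 3.225 kΩ.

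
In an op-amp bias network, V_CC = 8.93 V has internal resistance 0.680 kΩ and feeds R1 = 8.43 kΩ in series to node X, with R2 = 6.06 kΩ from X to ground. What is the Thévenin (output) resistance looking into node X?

R1' = 0.680 + 8.43 = 9.110 kΩ (source resistance + R1).
Zeroing V_CC shorts the top of R1' to ground, so R_th = R1' ‖ R2 = 3.639 kΩ.

R_th ≈ 3.64 kΩ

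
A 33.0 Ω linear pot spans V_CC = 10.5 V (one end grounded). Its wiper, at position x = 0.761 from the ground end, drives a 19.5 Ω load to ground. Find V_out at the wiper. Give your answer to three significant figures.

V_out ≈ 6.11 V

The pot divides into 7.887 Ω above the wiper and 25.11 Ω below.
(x·R_p) ‖ R_L = 10.98 Ω.
Then V_out = V_CC · 10.98/(7.887 + 10.98) = 6.110 V.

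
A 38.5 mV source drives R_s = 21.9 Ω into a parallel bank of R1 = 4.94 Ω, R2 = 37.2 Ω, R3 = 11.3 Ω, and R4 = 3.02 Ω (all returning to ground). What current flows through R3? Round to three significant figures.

I ≈ 0.224 mA

Equivalent of the parallel group: R_p = 1.541 Ω.
V_A by voltage divider: V_A = 38.5 × 1.541/(21.9 + 1.541) = 2.531 mV.
Branch current I = V_A/R3 = 2.531/11.3 = 0.2240 mA.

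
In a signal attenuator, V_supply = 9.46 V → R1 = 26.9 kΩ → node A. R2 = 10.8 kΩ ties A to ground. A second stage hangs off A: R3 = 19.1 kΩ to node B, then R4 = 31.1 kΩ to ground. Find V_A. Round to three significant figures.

The second stage (R3 + R4 = 50.20 kΩ) loads node A in parallel with R2.
Effective lower resistance at A: R2 ‖ 50.20 = 8.888 kΩ.
First divider: V_A = V_supply · 8.888/(26.9 + 8.888) = 2.349 V.

V_A ≈ 2.35 V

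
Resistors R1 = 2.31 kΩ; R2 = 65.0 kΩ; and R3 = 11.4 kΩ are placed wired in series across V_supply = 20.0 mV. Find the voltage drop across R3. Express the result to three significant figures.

V ≈ 2.90 mV

ΣR = 2.31 + 65.0 + 11.4 = 78.71 kΩ.
V = V_supply · R/ΣR = 20.0 × 0.1448 = 2.897 mV.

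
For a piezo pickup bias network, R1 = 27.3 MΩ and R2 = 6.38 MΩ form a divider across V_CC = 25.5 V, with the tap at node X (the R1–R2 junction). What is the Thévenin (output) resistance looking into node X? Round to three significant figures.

Looking into X with the source shorted: R_th = R1·R2/(R1+R2) = 27.30 × 6.38/33.68 = 5.171 MΩ.

R_th ≈ 5.17 MΩ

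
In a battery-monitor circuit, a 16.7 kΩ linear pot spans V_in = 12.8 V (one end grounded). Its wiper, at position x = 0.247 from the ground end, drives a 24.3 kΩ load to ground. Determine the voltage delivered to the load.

V_out ≈ 2.80 V

Split the track: R_lower = x·R_p = 4.125 kΩ, R_upper = (1−x)·R_p = 12.58 kΩ.
Lower segment in parallel with the load: 4.125 ‖ 24.3 = 3.526 kΩ.
V_out = 12.8 × 3.526/(12.58 + 3.526) = 2.803 V.
(Unloaded: V_out = x·V_in = 3.16 V.)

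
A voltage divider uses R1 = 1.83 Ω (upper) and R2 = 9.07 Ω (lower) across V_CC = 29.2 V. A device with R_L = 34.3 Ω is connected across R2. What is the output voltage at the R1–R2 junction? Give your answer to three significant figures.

V_out ≈ 23.3 V

First combine the lower leg with the load: R2 ‖ R_L = 7.173 Ω.
Voltage divider with the loaded lower leg: V_out = 29.2 × 7.173/(1.83 + 7.173) = 29.2 × 0.7967 = 23.26 V.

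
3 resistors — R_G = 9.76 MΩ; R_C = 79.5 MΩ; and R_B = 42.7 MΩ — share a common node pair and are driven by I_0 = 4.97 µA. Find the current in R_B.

ΣG = 1/9.76 + 1/79.5 + 1/42.7 = 0.1385.
R_B takes the fraction G_k/ΣG = 0.02342/0.1385 = 0.1691, so I = 4.97 × 0.1691 = 0.8406 µA.

I ≈ 0.841 µA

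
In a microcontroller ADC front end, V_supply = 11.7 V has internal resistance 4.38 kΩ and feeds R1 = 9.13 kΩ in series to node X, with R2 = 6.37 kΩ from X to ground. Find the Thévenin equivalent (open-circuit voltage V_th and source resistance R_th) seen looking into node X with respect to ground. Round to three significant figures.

V_th ≈ 3.75 V, R_th ≈ 4.33 kΩ

R1' = 4.38 + 9.13 = 13.51 kΩ (source resistance + R1).
V_th is the unloaded tap voltage: V_supply · R2/(R1'+R2) = 11.7 × 0.3204 = 3.749 V.
Zeroing V_supply shorts the top of R1' to ground, so R_th = R1' ‖ R2 = 4.329 kΩ.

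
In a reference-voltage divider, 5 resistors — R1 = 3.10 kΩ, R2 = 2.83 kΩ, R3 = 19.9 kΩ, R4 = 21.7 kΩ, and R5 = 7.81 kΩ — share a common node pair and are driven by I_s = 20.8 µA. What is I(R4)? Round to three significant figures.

ΣG = 1/3.10 + 1/2.83 + 1/19.9 + 1/21.7 + 1/7.81 = 0.9003.
Current divider: I(R4) = I_s · G_k/ΣG = 20.8 × (0.04608/0.9003) = 20.8 × 0.05119 = 1.065 µA.

I ≈ 1.06 µA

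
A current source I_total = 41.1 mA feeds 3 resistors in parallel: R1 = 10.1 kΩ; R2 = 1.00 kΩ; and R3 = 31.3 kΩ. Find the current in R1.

Total conductance ΣG = 1/10.1 + 1/1.00 + 1/31.3 = 1.131 (units of 1/kΩ).
R1 takes the fraction G_k/ΣG = 0.09901/1.131 = 0.08755, so I = 41.1 × 0.08755 = 3.598 mA.

I ≈ 3.60 mA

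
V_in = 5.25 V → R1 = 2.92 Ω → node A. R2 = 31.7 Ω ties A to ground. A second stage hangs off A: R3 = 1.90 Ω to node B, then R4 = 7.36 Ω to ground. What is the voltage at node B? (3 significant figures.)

Node A sees R2 in parallel with the series input of stage 2, R3 + R4 = 9.260 Ω.
R2 ‖ (R3+R4) = 7.167 Ω.
First divider: V_A = V_in · 7.167/(2.92 + 7.167) = 3.730 V.
V_B = V_A × 0.7948 = 2.965 V.

V_B ≈ 2.96 V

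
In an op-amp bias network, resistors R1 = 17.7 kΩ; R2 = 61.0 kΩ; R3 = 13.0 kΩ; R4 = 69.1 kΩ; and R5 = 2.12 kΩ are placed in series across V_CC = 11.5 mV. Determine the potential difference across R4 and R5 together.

V ≈ 5.03 mV

ΣR = 17.7 + 61.0 + 13.0 + 69.1 + 2.12 = 162.9 kΩ.
R_{R4..R5} = 69.1 + 2.12 = 71.22 kΩ.
Voltage divider: V = V_CC · (71.22 / 162.9) = 11.5 × 0.4371 = 5.027 mV.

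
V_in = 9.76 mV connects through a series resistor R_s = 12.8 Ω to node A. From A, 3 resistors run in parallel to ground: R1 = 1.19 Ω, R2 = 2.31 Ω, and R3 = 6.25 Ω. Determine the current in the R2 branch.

Equivalent of the parallel group: R_p = 0.6977 Ω.
Node voltage V_A = V_in · R_p/(R_s + R_p) = 9.76 × 0.05169 = 0.5045 mV.
I(R2) = V_A / R2 = 0.5045/2.31 = 0.2184 mA.

I ≈ 0.218 mA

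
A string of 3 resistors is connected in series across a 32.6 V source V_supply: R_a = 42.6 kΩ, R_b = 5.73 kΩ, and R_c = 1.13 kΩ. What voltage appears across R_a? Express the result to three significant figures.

V ≈ 28.1 V

Total series resistance ΣR = 42.6 + 5.73 + 1.13 = 49.46 kΩ.
V = V_supply · R/ΣR = 32.6 × 0.8613 = 28.08 V.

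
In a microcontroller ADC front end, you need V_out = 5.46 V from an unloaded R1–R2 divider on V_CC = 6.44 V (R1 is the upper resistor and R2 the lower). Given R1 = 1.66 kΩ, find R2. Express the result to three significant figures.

R2 ≈ 9.25 kΩ

V_out/V_CC = R2/(R1+R2) = 0.8478.
R2 = R1 · 0.8478/(1 − 0.8478) = 9.249 kΩ.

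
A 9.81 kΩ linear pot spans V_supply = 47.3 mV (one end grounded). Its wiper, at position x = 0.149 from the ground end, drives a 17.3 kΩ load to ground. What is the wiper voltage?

V_out ≈ 6.57 mV

The pot divides into 8.348 kΩ above the wiper and 1.462 kΩ below.
Lower segment in parallel with the load: 1.462 ‖ 17.3 = 1.348 kΩ.
V_out = 47.3 × 1.348/(8.348 + 1.348) = 6.575 mV.
(Unloaded: V_out = x·V_supply = 7.05 mV.)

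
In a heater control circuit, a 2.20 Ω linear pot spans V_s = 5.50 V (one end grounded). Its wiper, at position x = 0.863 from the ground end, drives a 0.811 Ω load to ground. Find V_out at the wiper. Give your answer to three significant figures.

V_out ≈ 3.59 V

Split the track: R_lower = x·R_p = 1.899 Ω, R_upper = (1−x)·R_p = 0.3014 Ω.
R_L loads the lower segment: effective lower R = 0.5683 Ω.
Then V_out = V_s · 0.5683/(0.3014 + 0.5683) = 3.594 V.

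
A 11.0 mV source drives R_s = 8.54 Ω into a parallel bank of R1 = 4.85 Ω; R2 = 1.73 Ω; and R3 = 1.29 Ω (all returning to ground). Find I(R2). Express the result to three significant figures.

I ≈ 0.444 mA

Combine the parallel branches: R_p = (1/4.85 + 1/1.73 + 1/1.29)⁻¹ = 0.6413 Ω.
Node voltage V_A = V_in · R_p/(R_s + R_p) = 11.0 × 0.06985 = 0.7683 mV.
Branch current I = V_A/R2 = 0.7683/1.73 = 0.4441 mA.
(Equivalently: I_total = 1.198 mA, then current-divider fraction G_k/ΣG = 0.3707.)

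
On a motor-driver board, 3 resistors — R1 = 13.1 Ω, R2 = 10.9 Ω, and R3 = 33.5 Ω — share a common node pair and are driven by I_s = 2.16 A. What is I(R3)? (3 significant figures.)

Total conductance ΣG = 1/13.1 + 1/10.9 + 1/33.5 = 0.1979 (units of 1/Ω).
By the current-divider rule, I = I_s · G_k/ΣG = 2.16 × 0.1508 = 0.3258 A.

I ≈ 0.326 A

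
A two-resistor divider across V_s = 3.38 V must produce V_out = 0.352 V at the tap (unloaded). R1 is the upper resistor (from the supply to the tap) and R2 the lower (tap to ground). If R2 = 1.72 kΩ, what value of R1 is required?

V_out/V_s = R2/(R1+R2) = 0.1041.
Rearranging, R1 = R2·(1−k)/k = 1.72 × 8.602 = 14.80 kΩ.

R1 ≈ 14.8 kΩ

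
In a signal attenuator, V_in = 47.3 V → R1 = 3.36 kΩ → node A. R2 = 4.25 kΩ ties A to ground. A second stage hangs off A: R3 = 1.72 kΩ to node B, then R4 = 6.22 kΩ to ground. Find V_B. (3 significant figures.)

V_B ≈ 16.7 V

Looking into the second stage from A: R3 + R4 = 7.940 kΩ appears in parallel with R2.
R2 ‖ (R3+R4) = 2.768 kΩ.
First divider: V_A = V_in · 2.768/(3.36 + 2.768) = 21.37 V.
V_B = V_A × 0.7834 = 16.74 V.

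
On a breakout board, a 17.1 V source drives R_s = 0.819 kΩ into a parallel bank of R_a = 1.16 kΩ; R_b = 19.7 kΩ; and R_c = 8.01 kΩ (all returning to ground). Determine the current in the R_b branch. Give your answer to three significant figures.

I ≈ 0.469 mA

Parallel bank: R_p = 1/(1/1.16 + 1/19.7 + 1/8.01) = 0.9637 kΩ.
Node voltage V_A = V_in · R_p/(R_s + R_p) = 17.1 × 0.5406 = 9.244 V.
Branch current I = V_A/R_b = 9.244/19.7 = 0.4692 mA.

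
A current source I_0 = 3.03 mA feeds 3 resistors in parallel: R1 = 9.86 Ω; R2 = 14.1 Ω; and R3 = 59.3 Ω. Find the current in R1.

I ≈ 1.62 mA

Total conductance ΣG = 1/9.86 + 1/14.1 + 1/59.3 = 0.1892 (units of 1/Ω).
R1 takes the fraction G_k/ΣG = 0.1014/0.1892 = 0.5360, so I = 3.03 × 0.5360 = 1.624 mA.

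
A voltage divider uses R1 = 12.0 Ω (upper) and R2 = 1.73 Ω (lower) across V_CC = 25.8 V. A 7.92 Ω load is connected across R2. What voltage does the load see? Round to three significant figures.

The load sits in parallel with R2, giving an effective lower resistance R2' = R2·R_L/(R2+R_L) = 1.420 Ω.
Now apply the divider: V_out = 25.8 × 0.1058 = 2.730 V.

V_out ≈ 2.73 V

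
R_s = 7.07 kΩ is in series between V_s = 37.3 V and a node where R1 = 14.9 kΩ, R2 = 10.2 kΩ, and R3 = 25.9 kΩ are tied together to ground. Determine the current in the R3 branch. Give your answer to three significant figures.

Combine the parallel branches: R_p = (1/14.9 + 1/10.2 + 1/25.9)⁻¹ = 4.908 kΩ.
V_A = 37.3 × 4.908/11.98 = 15.28 V.
I(R3) = V_A / R3 = 15.28/25.9 = 0.5901 mA.
(Check via current divider: I_total = 3.114 mA; share G_k/ΣG = 0.1895 → same result.)

I ≈ 0.590 mA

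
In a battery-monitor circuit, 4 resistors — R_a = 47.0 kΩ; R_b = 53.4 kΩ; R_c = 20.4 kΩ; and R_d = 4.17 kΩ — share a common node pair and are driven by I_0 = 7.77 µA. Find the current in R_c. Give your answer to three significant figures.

I ≈ 1.16 µA

Total conductance ΣG = 1/47.0 + 1/53.4 + 1/20.4 + 1/4.17 = 0.3288 (units of 1/kΩ).
By the current-divider rule, I = I_0 · G_k/ΣG = 7.77 × 0.1491 = 1.158 µA.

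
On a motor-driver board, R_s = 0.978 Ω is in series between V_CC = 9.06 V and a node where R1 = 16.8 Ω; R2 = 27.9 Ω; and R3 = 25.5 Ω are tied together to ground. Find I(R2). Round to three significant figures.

Equivalent of the parallel group: R_p = 7.430 Ω.
Node voltage V_A = V_CC · R_p/(R_s + R_p) = 9.06 × 0.8837 = 8.006 V.
Branch current I = V_A/R2 = 8.006/27.9 = 0.2870 A.
(Equivalently: I_total = 1.077 A, then current-divider fraction G_k/ΣG = 0.2663.)

I ≈ 0.287 A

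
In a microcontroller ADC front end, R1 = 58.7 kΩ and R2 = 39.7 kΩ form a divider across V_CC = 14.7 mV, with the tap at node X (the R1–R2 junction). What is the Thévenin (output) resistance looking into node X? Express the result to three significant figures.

With V_CC suppressed (replaced by a short), R_th = R1 ‖ R2 = (58.70 × 39.7)/(58.70 + 39.7) = 23.68 kΩ.

R_th ≈ 23.7 kΩ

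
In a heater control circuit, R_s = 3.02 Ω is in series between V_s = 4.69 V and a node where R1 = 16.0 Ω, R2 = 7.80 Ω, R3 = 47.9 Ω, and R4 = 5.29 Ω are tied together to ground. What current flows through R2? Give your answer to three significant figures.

I ≈ 0.272 A

Combine the parallel branches: R_p = (1/16.0 + 1/7.80 + 1/47.9 + 1/5.29)⁻¹ = 2.496 Ω.
V_A = 4.69 × 2.496/5.516 = 2.122 V.
Branch current I = V_A/R2 = 2.122/7.80 = 0.2721 A.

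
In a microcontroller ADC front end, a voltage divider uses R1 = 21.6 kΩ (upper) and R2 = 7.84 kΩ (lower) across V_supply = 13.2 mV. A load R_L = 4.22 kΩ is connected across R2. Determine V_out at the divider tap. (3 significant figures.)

R2 ‖ R_L = (7.84 × 4.22)/(7.84 + 4.22) = 2.743 kΩ.
Now apply the divider: V_out = 13.2 × 0.1127 = 1.488 mV.

V_out ≈ 1.49 mV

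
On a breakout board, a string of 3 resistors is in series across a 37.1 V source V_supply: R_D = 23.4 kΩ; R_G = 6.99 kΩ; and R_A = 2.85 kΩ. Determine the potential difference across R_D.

Series total: ΣR = 23.4 + 6.99 + 2.85 = 33.24 kΩ.
V = V_supply · R/ΣR = 37.1 × 0.7040 = 26.12 V.

V ≈ 26.1 V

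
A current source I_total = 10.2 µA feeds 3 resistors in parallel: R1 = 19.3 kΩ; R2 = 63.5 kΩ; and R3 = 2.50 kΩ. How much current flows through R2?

Conductances: ΣG = 1/19.3 + 1/63.5 + 1/2.50 = 0.4676 (1/kΩ).
Current divider: I(R2) = I_total · G_k/ΣG = 10.2 × (0.01575/0.4676) = 10.2 × 0.03368 = 0.3435 µA.

I ≈ 0.344 µA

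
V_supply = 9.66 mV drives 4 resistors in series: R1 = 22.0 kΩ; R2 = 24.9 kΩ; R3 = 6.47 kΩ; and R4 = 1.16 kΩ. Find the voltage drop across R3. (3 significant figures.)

V ≈ 1.15 mV

Series total: ΣR = 22.0 + 24.9 + 6.47 + 1.16 = 54.53 kΩ.
Voltage divider: V = V_supply · (6.470 / 54.53) = 9.66 × 0.1187 = 1.146 mV.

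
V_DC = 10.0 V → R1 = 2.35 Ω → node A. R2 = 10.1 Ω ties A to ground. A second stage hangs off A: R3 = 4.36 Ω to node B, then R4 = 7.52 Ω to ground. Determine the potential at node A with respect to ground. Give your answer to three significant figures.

Node A sees R2 in parallel with the series input of stage 2, R3 + R4 = 11.88 Ω.
Effective lower resistance at A: R2 ‖ 11.88 = 5.459 Ω.
First divider: V_A = V_DC · 5.459/(2.35 + 5.459) = 6.991 V.

V_A ≈ 6.99 V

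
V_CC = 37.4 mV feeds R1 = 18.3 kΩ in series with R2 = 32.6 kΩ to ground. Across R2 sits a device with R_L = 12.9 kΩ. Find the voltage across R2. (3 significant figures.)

V_out ≈ 12.6 mV

First combine the lower leg with the load: R2 ‖ R_L = 9.243 kΩ.
Then V_out = V_CC · R2'/(R1 + R2') = 37.4 × 9.243/27.54 = 12.55 mV.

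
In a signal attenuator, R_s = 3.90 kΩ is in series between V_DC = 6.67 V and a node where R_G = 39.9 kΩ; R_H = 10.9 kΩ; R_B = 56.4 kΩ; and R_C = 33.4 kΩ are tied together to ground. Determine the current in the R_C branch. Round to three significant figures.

Combine the parallel branches: R_p = (1/39.9 + 1/10.9 + 1/56.4 + 1/33.4)⁻¹ = 6.080 kΩ.
Node voltage V_A = V_DC · R_p/(R_s + R_p) = 6.67 × 0.6092 = 4.063 V.
I(R_C) = V_A / R_C = 4.063/33.4 = 0.1217 mA.

I ≈ 0.122 mA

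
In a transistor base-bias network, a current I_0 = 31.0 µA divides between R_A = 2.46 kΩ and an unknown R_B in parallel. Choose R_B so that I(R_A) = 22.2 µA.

R_B ≈ 6.21 kΩ

Two-branch current divider: I_A = I_0 · R_B/(R_A + R_B).
22.2/31.0 = R_B/(R_A + R_B) → R_B = R_A · (0.7161)/(1 − 0.7161) = 2.46 × 2.523 = 6.206 kΩ.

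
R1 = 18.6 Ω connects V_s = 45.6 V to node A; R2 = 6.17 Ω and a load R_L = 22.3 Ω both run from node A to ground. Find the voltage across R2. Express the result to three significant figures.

V_out ≈ 9.40 V

The load sits in parallel with R2, giving an effective lower resistance R2' = R2·R_L/(R2+R_L) = 4.833 Ω.
Then V_out = V_s · R2'/(R1 + R2') = 45.6 × 4.833/23.43 = 9.405 V.
(Unloaded it would be 11.4 V; the load pulls it down.)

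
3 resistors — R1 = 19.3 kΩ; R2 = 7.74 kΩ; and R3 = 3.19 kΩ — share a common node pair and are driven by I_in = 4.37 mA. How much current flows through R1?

Conductances: ΣG = 1/19.3 + 1/7.74 + 1/3.19 = 0.4945 (1/kΩ).
Current divider: I(R1) = I_in · G_k/ΣG = 4.37 × (0.05181/0.4945) = 4.37 × 0.1048 = 0.4579 mA.

I ≈ 0.458 mA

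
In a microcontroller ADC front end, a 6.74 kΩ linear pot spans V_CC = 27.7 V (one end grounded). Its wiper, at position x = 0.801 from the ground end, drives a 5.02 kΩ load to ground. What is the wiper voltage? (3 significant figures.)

V_out ≈ 18.3 V

Split the track: R_lower = x·R_p = 5.399 kΩ, R_upper = (1−x)·R_p = 1.341 kΩ.
R_L loads the lower segment: effective lower R = 2.601 kΩ.
Loaded-divider output: V_out = 27.7 × 0.6598 = 18.28 V.
(Unloaded: V_out = x·V_CC = 22.2 V.)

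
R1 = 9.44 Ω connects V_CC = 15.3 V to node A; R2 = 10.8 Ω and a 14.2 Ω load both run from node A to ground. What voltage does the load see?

V_out ≈ 6.03 V

R2 ‖ R_L = (10.8 × 14.2)/(10.8 + 14.2) = 6.134 Ω.
Then V_out = V_CC · R2'/(R1 + R2') = 15.3 × 6.134/15.57 = 6.026 V.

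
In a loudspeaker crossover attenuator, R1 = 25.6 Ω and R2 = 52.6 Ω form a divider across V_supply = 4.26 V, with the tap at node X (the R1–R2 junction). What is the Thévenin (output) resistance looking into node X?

With V_supply suppressed (replaced by a short), R_th = R1 ‖ R2 = (25.60 × 52.6)/(25.60 + 52.6) = 17.22 Ω.

R_th ≈ 17.2 Ω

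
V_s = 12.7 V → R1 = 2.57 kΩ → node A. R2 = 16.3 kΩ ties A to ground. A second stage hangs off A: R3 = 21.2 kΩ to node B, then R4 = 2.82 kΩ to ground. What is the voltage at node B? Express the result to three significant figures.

V_B ≈ 1.18 V

The second stage (R3 + R4 = 24.02 kΩ) loads node A in parallel with R2.
Effective lower resistance at A: R2 ‖ 24.02 = 9.710 kΩ.
First divider: V_A = V_s · 9.710/(2.57 + 9.710) = 10.04 V.
Then the unloaded second divider: V_B = V_A × R4/(R3+R4) = 10.04 × 0.1174 = 1.179 V.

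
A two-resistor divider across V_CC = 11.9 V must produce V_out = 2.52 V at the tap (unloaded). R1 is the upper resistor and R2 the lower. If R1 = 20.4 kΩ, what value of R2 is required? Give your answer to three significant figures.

R2 ≈ 5.48 kΩ

V_out/V_CC = R2/(R1+R2) = 0.2118.
So R2 = R1 · V_out/(V_CC − V_out) = 20.4 × 2.52/(11.9 − 2.52) = 20.4 × 0.2687 = 5.481 kΩ.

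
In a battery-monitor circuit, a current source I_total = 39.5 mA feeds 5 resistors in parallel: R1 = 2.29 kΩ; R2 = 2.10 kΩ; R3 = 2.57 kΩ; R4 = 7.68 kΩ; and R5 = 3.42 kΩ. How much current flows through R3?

ΣG = 1/2.29 + 1/2.10 + 1/2.57 + 1/7.68 + 1/3.42 = 1.725.
R3 takes the fraction G_k/ΣG = 0.3891/1.725 = 0.2256, so I = 39.5 × 0.2256 = 8.912 mA.

I ≈ 8.91 mA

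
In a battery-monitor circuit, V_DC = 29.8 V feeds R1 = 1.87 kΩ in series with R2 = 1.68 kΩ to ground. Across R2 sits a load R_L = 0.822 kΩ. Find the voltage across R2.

R2 ‖ R_L = (1.68 × 0.822)/(1.68 + 0.822) = 0.5519 kΩ.
Now apply the divider: V_out = 29.8 × 0.2279 = 6.791 V.
(Unloaded it would be 14.1 V; the load pulls it down.)

V_out ≈ 6.79 V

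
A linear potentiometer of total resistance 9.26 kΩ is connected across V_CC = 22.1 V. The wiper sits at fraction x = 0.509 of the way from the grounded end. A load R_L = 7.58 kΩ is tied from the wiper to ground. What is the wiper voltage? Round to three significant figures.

The pot divides into 4.547 kΩ above the wiper and 4.713 kΩ below.
R_L loads the lower segment: effective lower R = 2.906 kΩ.
Loaded-divider output: V_out = 22.1 × 0.3899 = 8.618 V.

V_out ≈ 8.62 V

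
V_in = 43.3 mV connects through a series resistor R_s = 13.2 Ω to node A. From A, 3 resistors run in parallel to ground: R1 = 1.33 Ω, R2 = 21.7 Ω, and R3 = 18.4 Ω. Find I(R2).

Combine the parallel branches: R_p = (1/1.33 + 1/21.7 + 1/18.4)⁻¹ = 1.173 Ω.
V_A by voltage divider: V_A = 43.3 × 1.173/(13.2 + 1.173) = 3.535 mV.
I(R2) = V_A / R2 = 3.535/21.7 = 0.1629 mA.

I ≈ 0.163 mA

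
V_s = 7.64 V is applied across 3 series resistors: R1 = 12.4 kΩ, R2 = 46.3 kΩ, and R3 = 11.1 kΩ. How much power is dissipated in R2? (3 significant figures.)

P ≈ 0.555 mW

Series current I = V_s/ΣR = 7.64/69.80 = 0.1095 mA.
P(R2) = I²·R2 = (0.1095)² × 46.3 = 0.5547 mW.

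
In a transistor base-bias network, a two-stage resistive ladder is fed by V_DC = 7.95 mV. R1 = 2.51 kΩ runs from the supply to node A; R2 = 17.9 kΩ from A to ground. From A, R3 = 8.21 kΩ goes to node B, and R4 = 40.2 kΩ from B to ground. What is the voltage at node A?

The second stage (R3 + R4 = 48.41 kΩ) loads node A in parallel with R2.
Effective lower resistance at A: R2 ‖ 48.41 = 13.07 kΩ.
First divider: V_A = V_DC · 13.07/(2.51 + 13.07) = 6.669 mV.

V_A ≈ 6.67 mV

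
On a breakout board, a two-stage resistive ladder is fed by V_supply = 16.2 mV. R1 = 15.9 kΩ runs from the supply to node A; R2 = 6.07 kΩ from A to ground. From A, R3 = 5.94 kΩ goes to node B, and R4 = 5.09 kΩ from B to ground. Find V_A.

Node A sees R2 in parallel with the series input of stage 2, R3 + R4 = 11.03 kΩ.
R2 ‖ (R3+R4) = 3.915 kΩ.
V_A = 16.2 × 3.915/(15.9 + 3.915) = 3.201 mV.

V_A ≈ 3.20 mV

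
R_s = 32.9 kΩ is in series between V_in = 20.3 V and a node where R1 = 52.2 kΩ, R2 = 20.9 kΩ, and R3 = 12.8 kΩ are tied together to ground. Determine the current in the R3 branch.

I ≈ 0.275 mA

Equivalent of the parallel group: R_p = 6.890 kΩ.
V_A by voltage divider: V_A = 20.3 × 6.890/(32.9 + 6.890) = 3.515 V.
Branch current I = V_A/R3 = 3.515/12.8 = 0.2746 mA.
(Check via current divider: I_total = 0.5102 mA; share G_k/ΣG = 0.5383 → same result.)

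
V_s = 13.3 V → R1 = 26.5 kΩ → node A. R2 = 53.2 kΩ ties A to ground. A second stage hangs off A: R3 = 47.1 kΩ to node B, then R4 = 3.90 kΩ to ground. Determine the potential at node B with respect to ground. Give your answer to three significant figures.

V_B ≈ 0.504 V

Looking into the second stage from A: R3 + R4 = 51.00 kΩ appears in parallel with R2.
R2 ‖ (R3+R4) = 26.04 kΩ.
V_A = 13.3 × 26.04/(26.5 + 26.04) = 6.592 V.
Then the unloaded second divider: V_B = V_A × R4/(R3+R4) = 6.592 × 0.07647 = 0.5041 V.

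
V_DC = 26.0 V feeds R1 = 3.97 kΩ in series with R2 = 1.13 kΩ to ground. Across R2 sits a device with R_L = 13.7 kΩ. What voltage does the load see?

V_out ≈ 5.41 V

First combine the lower leg with the load: R2 ‖ R_L = 1.044 kΩ.
Then V_out = V_DC · R2'/(R1 + R2') = 26.0 × 1.044/5.014 = 5.413 V.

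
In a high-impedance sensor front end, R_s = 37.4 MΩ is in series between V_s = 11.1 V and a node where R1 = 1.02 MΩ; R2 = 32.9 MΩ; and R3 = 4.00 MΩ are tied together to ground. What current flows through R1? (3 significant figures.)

Parallel bank: R_p = 1/(1/1.02 + 1/32.9 + 1/4.00) = 0.7932 MΩ.
Node voltage V_A = V_s · R_p/(R_s + R_p) = 11.1 × 0.02077 = 0.2305 V.
I(R1) = V_A / R1 = 0.2305/1.02 = 0.2260 µA.

I ≈ 0.226 µA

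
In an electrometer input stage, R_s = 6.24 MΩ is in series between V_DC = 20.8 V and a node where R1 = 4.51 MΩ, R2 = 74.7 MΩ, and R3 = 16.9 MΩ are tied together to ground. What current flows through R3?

I ≈ 0.434 µA

Combine the parallel branches: R_p = (1/4.51 + 1/74.7 + 1/16.9)⁻¹ = 3.398 MΩ.
V_A by voltage divider: V_A = 20.8 × 3.398/(6.24 + 3.398) = 7.333 V.
Branch current I = V_A/R3 = 7.333/16.9 = 0.4339 µA.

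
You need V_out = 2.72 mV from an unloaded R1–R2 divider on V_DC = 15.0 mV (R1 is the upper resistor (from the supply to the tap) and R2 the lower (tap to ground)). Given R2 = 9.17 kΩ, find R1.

The divider ratio is R2/(R1+R2) = 2.72/15.0 = 0.1813.
R1 = R2·(1/k − 1) = 9.17 × 4.515 = 41.40 kΩ.

R1 ≈ 41.4 kΩ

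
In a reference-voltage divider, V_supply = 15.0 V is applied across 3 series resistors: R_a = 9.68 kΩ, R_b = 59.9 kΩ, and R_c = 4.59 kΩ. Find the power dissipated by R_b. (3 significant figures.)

The common current is I = 15.0/74.17 = 0.2022 mA.
P(R_b) = I²·R_b = (0.2022)² × 59.9 = 2.450 mW.

P ≈ 2.45 mW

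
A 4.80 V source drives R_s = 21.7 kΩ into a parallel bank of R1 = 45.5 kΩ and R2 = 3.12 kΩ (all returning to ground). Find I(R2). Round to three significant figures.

I ≈ 0.182 mA

Parallel bank: R_p = 1/(1/45.5 + 1/3.12) = 2.920 kΩ.
V_A = 4.80 × 2.920/24.62 = 0.5693 V.
Branch current I = V_A/R2 = 0.5693/3.12 = 0.1825 mA.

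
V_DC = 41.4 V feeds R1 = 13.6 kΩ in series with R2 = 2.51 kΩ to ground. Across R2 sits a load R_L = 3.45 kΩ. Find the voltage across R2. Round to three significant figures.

V_out ≈ 4.00 V

R2 ‖ R_L = (2.51 × 3.45)/(2.51 + 3.45) = 1.453 kΩ.
Then V_out = V_DC · R2'/(R1 + R2') = 41.4 × 1.453/15.05 = 3.996 V.
(Unloaded it would be 6.45 V; the load pulls it down.)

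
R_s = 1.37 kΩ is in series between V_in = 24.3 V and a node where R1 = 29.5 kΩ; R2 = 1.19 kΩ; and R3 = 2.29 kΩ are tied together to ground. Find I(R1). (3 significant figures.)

Combine the parallel branches: R_p = (1/29.5 + 1/1.19 + 1/2.29)⁻¹ = 0.7628 kΩ.
V_A = 24.3 × 0.7628/2.133 = 8.691 V.
I(R1) = V_A / R1 = 8.691/29.5 = 0.2946 mA.
(Equivalently: I_total = 11.39 mA, then current-divider fraction G_k/ΣG = 0.02586.)

I ≈ 0.295 mA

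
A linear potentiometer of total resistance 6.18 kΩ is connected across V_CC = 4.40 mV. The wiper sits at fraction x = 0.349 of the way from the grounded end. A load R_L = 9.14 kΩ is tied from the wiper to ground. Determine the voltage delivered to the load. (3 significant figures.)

V_out ≈ 1.33 mV

Split the track: R_lower = x·R_p = 2.157 kΩ, R_upper = (1−x)·R_p = 4.023 kΩ.
Lower segment in parallel with the load: 2.157 ‖ 9.14 = 1.745 kΩ.
V_out = 4.40 × 1.745/(4.023 + 1.745) = 1.331 mV.
(Unloaded: V_out = x·V_CC = 1.54 mV.)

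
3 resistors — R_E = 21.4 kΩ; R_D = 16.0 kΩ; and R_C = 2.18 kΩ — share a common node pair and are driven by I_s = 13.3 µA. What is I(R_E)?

I ≈ 1.09 µA

ΣG = 1/21.4 + 1/16.0 + 1/2.18 = 0.5679.
By the current-divider rule, I = I_s · G_k/ΣG = 13.3 × 0.08228 = 1.094 µA.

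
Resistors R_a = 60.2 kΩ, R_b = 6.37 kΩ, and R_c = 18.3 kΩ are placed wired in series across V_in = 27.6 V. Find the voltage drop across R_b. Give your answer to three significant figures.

V ≈ 2.07 V

Series total: ΣR = 60.2 + 6.37 + 18.3 = 84.87 kΩ.
V = V_in · R/ΣR = 27.6 × 0.07506 = 2.072 V.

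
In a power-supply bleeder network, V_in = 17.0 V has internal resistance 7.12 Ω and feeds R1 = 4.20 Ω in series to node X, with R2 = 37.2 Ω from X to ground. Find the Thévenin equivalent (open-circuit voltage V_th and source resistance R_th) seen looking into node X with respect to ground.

R1' = 7.12 + 4.20 = 11.32 Ω (source resistance + R1).
With X open, the divider is unloaded: V_th = 17.0 × 37.2/48.52 = 13.03 V.
With V_in suppressed (replaced by a short), R_th = R1' ‖ R2 = (11.32 × 37.2)/(11.32 + 37.2) = 8.679 Ω.

V_th ≈ 13.0 V, R_th ≈ 8.68 Ω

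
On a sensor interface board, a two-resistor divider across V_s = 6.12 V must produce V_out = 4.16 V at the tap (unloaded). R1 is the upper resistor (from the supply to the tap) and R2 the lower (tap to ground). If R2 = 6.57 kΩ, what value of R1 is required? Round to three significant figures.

R1 ≈ 3.10 kΩ

Required fraction k = V_out/V_s = 0.6797.
So R1 = R2 · (V_s/V_out − 1) = 6.57 × (6.12/4.16 − 1) = 6.57 × 0.4712 = 3.095 kΩ.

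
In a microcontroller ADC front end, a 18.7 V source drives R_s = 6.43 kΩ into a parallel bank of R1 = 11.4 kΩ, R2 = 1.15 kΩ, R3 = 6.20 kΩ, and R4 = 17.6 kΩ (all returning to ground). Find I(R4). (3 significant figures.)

I ≈ 0.124 mA

Combine the parallel branches: R_p = (1/11.4 + 1/1.15 + 1/6.20 + 1/17.6)⁻¹ = 0.8508 kΩ.
V_A by voltage divider: V_A = 18.7 × 0.8508/(6.43 + 0.8508) = 2.185 V.
Branch current I = V_A/R4 = 2.185/17.6 = 0.1242 mA.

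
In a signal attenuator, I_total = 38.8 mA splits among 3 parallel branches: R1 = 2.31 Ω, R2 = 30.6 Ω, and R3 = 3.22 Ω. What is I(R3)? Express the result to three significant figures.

I ≈ 15.5 mA

ΣG = 1/2.31 + 1/30.6 + 1/3.22 = 0.7761.
By the current-divider rule, I = I_total · G_k/ΣG = 38.8 × 0.4001 = 15.53 mA.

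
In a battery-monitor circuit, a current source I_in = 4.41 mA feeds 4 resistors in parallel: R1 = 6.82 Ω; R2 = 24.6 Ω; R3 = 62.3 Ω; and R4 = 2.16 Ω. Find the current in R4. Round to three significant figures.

Conductances: ΣG = 1/6.82 + 1/24.6 + 1/62.3 + 1/2.16 = 0.6663 (1/Ω).
By the current-divider rule, I = I_in · G_k/ΣG = 4.41 × 0.6948 = 3.064 mA.

I ≈ 3.06 mA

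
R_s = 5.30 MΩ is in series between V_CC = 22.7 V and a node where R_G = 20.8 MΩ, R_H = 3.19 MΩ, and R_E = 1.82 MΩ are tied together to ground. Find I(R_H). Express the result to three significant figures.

I ≈ 1.22 µA

Combine the parallel branches: R_p = (1/20.8 + 1/3.19 + 1/1.82)⁻¹ = 1.098 MΩ.
Node voltage V_A = V_CC · R_p/(R_s + R_p) = 22.7 × 0.1716 = 3.895 V.
I(R_H) = V_A / R_H = 3.895/3.19 = 1.221 µA.
(Check via current divider: I_total = 3.548 µA; share G_k/ΣG = 0.3441 → same result.)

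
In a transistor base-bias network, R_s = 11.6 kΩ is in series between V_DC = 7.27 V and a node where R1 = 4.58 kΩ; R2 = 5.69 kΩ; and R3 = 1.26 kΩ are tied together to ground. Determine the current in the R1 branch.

I ≈ 0.107 mA

Combine the parallel branches: R_p = (1/4.58 + 1/5.69 + 1/1.26)⁻¹ = 0.8419 kΩ.
Node voltage V_A = V_DC · R_p/(R_s + R_p) = 7.27 × 0.06767 = 0.4920 V.
I(R1) = V_A / R1 = 0.4920/4.58 = 0.1074 mA.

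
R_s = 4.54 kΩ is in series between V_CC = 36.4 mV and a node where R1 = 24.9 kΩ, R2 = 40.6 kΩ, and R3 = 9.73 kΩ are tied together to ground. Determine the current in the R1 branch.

Combine the parallel branches: R_p = (1/24.9 + 1/40.6 + 1/9.73)⁻¹ = 5.968 kΩ.
Node voltage V_A = V_CC · R_p/(R_s + R_p) = 36.4 × 0.5679 = 20.67 mV.
I(R1) = V_A / R1 = 20.67/24.9 = 0.8302 µA.

I ≈ 0.830 µA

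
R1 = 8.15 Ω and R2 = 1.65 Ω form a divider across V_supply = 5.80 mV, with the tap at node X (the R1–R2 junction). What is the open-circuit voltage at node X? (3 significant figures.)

V_th ≈ 0.977 mV

V_th is the unloaded tap voltage: V_supply · R2/(R1+R2) = 5.80 × 0.1684 = 0.9765 mV.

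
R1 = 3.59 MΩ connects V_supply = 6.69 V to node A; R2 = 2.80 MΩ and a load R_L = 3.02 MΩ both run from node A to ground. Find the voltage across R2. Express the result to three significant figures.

V_out ≈ 1.93 V

First combine the lower leg with the load: R2 ‖ R_L = 1.453 MΩ.
Now apply the divider: V_out = 6.69 × 0.2881 = 1.927 V.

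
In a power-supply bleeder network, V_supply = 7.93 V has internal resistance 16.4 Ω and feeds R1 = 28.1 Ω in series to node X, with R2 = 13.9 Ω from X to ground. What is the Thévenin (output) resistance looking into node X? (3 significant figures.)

R_th ≈ 10.6 Ω

R1' = 16.4 + 28.1 = 44.50 Ω (source resistance + R1).
With V_supply suppressed (replaced by a short), R_th = R1' ‖ R2 = (44.50 × 13.9)/(44.50 + 13.9) = 10.59 Ω.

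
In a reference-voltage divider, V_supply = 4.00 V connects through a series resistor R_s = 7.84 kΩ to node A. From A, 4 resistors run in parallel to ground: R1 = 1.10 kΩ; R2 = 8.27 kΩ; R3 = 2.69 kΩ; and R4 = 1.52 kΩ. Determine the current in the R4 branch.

Parallel bank: R_p = 1/(1/1.10 + 1/8.27 + 1/2.69 + 1/1.52) = 0.4855 kΩ.
Node voltage V_A = V_supply · R_p/(R_s + R_p) = 4.00 × 0.05832 = 0.2333 V.
I(R4) = V_A / R4 = 0.2333/1.52 = 0.1535 mA.

I ≈ 0.153 mA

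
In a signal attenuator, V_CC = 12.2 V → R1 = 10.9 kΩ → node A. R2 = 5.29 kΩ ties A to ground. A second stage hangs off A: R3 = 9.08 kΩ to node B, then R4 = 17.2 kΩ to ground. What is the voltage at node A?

V_A ≈ 3.51 V

Node A sees R2 in parallel with the series input of stage 2, R3 + R4 = 26.28 kΩ.
Effective lower resistance at A: R2 ‖ 26.28 = 4.404 kΩ.
First divider: V_A = V_CC · 4.404/(10.9 + 4.404) = 3.511 V.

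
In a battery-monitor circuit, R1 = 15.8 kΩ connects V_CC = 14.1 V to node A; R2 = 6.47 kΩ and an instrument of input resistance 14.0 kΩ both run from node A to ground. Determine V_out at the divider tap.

V_out ≈ 3.08 V

The load sits in parallel with R2, giving an effective lower resistance R2' = R2·R_L/(R2+R_L) = 4.425 kΩ.
Now apply the divider: V_out = 14.1 × 0.2188 = 3.085 V.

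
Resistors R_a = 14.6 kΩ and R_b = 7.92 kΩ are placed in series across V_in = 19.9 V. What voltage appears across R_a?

V ≈ 12.9 V

Series total: ΣR = 14.6 + 7.92 = 22.52 kΩ.
By the voltage-divider rule, V = 19.9 × 14.60/22.52 = 12.90 V.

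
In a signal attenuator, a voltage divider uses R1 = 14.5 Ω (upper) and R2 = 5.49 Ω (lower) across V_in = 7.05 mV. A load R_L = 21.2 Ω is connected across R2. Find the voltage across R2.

V_out ≈ 1.63 mV

R2 ‖ R_L = (5.49 × 21.2)/(5.49 + 21.2) = 4.361 Ω.
Now apply the divider: V_out = 7.05 × 0.2312 = 1.630 mV.
(Unloaded it would be 1.94 mV; the load pulls it down.)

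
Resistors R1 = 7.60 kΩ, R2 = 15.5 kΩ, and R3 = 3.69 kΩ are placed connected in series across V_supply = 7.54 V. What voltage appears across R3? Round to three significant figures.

ΣR = 7.60 + 15.5 + 3.69 = 26.79 kΩ.
By the voltage-divider rule, V = 7.54 × 3.690/26.79 = 1.039 V.

V ≈ 1.04 V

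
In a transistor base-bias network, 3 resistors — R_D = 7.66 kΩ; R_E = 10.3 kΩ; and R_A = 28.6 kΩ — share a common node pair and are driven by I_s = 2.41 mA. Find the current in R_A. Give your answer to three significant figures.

I ≈ 0.321 mA

Total conductance ΣG = 1/7.66 + 1/10.3 + 1/28.6 = 0.2626 (units of 1/kΩ).
R_A takes the fraction G_k/ΣG = 0.03497/0.2626 = 0.1331, so I = 2.41 × 0.1331 = 0.3209 mA.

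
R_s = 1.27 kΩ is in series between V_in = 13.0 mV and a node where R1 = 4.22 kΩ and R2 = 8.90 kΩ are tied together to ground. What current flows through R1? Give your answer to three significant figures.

Parallel bank: R_p = 1/(1/4.22 + 1/8.90) = 2.863 kΩ.
V_A by voltage divider: V_A = 13.0 × 2.863/(1.27 + 2.863) = 9.005 mV.
Branch current I = V_A/R1 = 9.005/4.22 = 2.134 µA.
(Equivalently: I_total = 3.146 µA, then current-divider fraction G_k/ΣG = 0.6784.)

I ≈ 2.13 µA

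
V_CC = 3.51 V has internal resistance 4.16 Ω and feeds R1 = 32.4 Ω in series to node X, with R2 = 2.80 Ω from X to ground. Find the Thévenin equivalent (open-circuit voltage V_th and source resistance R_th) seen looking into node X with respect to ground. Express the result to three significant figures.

V_th ≈ 0.250 V, R_th ≈ 2.60 Ω

R1' = 4.16 + 32.4 = 36.56 Ω (source resistance + R1).
With X open, the divider is unloaded: V_th = 3.51 × 2.80/39.36 = 0.2497 V.
With V_CC suppressed (replaced by a short), R_th = R1' ‖ R2 = (36.56 × 2.80)/(36.56 + 2.80) = 2.601 Ω.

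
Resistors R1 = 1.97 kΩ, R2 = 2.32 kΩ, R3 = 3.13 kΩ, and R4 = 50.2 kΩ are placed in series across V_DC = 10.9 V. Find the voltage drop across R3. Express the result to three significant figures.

V ≈ 0.592 V

Series total: ΣR = 1.97 + 2.32 + 3.13 + 50.2 = 57.62 kΩ.
Voltage divider: V = V_DC · (3.130 / 57.62) = 10.9 × 0.05432 = 0.5921 V.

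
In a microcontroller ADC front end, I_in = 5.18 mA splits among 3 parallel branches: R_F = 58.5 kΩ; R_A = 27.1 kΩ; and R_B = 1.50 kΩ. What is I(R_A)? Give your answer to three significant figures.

ΣG = 1/58.5 + 1/27.1 + 1/1.50 = 0.7207.
R_A takes the fraction G_k/ΣG = 0.03690/0.7207 = 0.05120, so I = 5.18 × 0.05120 = 0.2652 mA.

I ≈ 0.265 mA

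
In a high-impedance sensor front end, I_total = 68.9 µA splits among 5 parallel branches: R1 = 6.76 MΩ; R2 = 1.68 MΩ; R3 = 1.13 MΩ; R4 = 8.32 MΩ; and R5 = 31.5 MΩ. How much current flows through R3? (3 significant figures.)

I ≈ 34.3 µA

ΣG = 1/6.76 + 1/1.68 + 1/1.13 + 1/8.32 + 1/31.5 = 1.780.
R3 takes the fraction G_k/ΣG = 0.8850/1.780 = 0.4971, so I = 68.9 × 0.4971 = 34.25 µA.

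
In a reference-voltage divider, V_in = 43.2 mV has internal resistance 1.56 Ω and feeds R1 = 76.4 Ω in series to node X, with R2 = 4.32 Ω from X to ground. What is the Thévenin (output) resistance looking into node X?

R1' = 1.56 + 76.4 = 77.96 Ω (source resistance + R1).
Zeroing V_in shorts the top of R1' to ground, so R_th = R1' ‖ R2 = 4.093 Ω.

R_th ≈ 4.09 Ω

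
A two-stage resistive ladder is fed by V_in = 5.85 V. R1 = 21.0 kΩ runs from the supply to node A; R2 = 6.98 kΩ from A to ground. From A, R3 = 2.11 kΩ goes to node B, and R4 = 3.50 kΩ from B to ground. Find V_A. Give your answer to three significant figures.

Node A sees R2 in parallel with the series input of stage 2, R3 + R4 = 5.610 kΩ.
Effective lower resistance at A: R2 ‖ 5.610 = 3.110 kΩ.
So V_A = 5.85 × 0.1290 = 0.7547 V.

V_A ≈ 0.755 V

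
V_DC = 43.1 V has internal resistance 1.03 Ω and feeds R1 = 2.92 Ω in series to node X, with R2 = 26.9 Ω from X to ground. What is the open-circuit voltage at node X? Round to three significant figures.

R1' = 1.03 + 2.92 = 3.950 Ω (source resistance + R1).
Open-circuit (no load on X): V_th = V_DC · R2/(R1' + R2) = 43.1 × 26.9/(3.950 + 26.9) = 37.58 V.

V_th ≈ 37.6 V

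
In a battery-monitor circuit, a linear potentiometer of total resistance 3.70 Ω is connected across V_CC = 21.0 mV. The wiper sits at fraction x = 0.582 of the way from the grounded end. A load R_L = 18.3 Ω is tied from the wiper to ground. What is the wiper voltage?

V_out ≈ 11.6 mV

Split the track: R_lower = x·R_p = 2.153 Ω, R_upper = (1−x)·R_p = 1.547 Ω.
Lower segment in parallel with the load: 2.153 ‖ 18.3 = 1.927 Ω.
V_out = 21.0 × 1.927/(1.547 + 1.927) = 11.65 mV.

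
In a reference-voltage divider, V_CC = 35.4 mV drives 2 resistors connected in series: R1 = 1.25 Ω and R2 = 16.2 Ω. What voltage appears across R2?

Series total: ΣR = 1.25 + 16.2 = 17.45 Ω.
Voltage divider: V = V_CC · (16.20 / 17.45) = 35.4 × 0.9284 = 32.86 mV.

V ≈ 32.9 mV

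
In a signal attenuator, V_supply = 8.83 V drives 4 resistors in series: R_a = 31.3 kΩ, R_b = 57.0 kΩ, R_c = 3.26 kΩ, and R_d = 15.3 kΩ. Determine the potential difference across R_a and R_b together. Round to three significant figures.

Series total: ΣR = 31.3 + 57.0 + 3.26 + 15.3 = 106.9 kΩ.
R_{R_a..R_b} = 31.3 + 57.0 = 88.30 kΩ.
V = V_supply · R/ΣR = 8.83 × 0.8263 = 7.296 V.

V ≈ 7.30 V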